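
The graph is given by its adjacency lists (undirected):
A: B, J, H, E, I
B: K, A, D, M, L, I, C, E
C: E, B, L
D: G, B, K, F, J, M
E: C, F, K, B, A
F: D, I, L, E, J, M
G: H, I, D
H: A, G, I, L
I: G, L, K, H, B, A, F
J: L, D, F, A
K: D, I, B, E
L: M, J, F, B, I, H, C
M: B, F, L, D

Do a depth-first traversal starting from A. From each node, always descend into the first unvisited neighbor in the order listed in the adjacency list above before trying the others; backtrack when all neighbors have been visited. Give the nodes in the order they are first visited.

A -> B -> K -> D -> G -> H -> I -> L -> M -> F -> E -> C -> J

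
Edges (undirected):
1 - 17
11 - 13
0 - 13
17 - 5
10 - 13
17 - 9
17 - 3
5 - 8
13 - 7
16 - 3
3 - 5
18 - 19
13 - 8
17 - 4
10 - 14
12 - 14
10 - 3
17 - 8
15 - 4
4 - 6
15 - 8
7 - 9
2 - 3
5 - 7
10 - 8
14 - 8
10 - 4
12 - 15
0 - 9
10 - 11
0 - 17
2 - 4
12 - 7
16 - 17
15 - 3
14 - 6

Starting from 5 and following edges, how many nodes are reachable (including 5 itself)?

BFS from 5 visits: 5, 17, 8, 7, 3, 16, 9, 4, 1, 0, 15, 14, 13, 10, 12, 2, 6, 11
Reachable nodes: 18 of 20 total.

18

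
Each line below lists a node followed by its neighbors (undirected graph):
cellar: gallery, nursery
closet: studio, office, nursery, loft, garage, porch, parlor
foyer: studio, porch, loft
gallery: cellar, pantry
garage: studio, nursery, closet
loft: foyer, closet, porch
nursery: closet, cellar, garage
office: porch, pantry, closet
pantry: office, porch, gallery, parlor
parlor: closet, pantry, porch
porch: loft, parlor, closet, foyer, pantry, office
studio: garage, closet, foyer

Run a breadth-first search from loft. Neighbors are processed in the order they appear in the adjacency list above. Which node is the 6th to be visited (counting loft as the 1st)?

Visit loft; enqueue foyer, closet, porch → queue [foyer, closet, porch]
Visit foyer; enqueue studio → queue [closet, porch, studio]
Visit closet; enqueue office, nursery, garage, parlor → queue [porch, studio, office, nursery, garage, parlor]
Visit porch; enqueue pantry → queue [studio, office, nursery, garage, parlor, pantry]
Visit studio → queue [office, nursery, garage, parlor, pantry]
Visit office → queue [nursery, garage, parlor, pantry]
Visit nursery; enqueue cellar → queue [garage, parlor, pantry, cellar]
Visit garage → queue [parlor, pantry, cellar]
Visit parlor → queue [pantry, cellar]
Visit pantry; enqueue gallery → queue [cellar, gallery]
Visit cellar → queue [gallery]
Visit gallery → queue []

Visit order: loft, foyer, closet, porch, studio, office, nursery, garage, parlor, pantry, cellar, gallery

office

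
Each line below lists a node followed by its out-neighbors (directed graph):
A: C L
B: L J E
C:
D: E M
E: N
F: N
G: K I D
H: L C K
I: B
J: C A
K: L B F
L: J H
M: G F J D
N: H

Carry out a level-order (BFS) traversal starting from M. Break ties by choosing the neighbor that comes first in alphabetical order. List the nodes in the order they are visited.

M D F G J E N I K A C H B L

Visit M; enqueue D, F, G, J → queue [D, F, G, J]
Visit D; enqueue E → queue [F, G, J, E]
Visit F; enqueue N → queue [G, J, E, N]
Visit G; enqueue I, K → queue [J, E, N, I, K]
Visit J; enqueue A, C → queue [E, N, I, K, A, C]
Visit E → queue [N, I, K, A, C]
Visit N; enqueue H → queue [I, K, A, C, H]
Visit I; enqueue B → queue [K, A, C, H, B]
Visit K; enqueue L → queue [A, C, H, B, L]
Visit A → queue [C, H, B, L]
Visit C → queue [H, B, L]
Visit H → queue [B, L]
Visit B → queue [L]
Visit L → queue []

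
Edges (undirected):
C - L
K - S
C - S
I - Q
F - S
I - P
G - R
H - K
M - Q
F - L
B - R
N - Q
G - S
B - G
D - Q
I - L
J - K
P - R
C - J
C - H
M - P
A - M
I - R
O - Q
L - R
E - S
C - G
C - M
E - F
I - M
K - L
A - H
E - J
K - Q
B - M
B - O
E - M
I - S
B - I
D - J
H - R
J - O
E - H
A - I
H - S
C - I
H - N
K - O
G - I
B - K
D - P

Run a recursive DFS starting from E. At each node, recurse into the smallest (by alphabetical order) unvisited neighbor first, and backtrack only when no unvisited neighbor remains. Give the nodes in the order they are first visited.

E -> F -> L -> C -> G -> B -> I -> A -> H -> K -> J -> D -> P -> M -> Q -> N -> O -> R -> S

Visit E
E → F
F → L
L → C
C → G
G → B
B → I
I → A
A → H
H → K
K → J
J → D
D → P
P → M
M → Q
Q → N
Q → O
P → R
K → S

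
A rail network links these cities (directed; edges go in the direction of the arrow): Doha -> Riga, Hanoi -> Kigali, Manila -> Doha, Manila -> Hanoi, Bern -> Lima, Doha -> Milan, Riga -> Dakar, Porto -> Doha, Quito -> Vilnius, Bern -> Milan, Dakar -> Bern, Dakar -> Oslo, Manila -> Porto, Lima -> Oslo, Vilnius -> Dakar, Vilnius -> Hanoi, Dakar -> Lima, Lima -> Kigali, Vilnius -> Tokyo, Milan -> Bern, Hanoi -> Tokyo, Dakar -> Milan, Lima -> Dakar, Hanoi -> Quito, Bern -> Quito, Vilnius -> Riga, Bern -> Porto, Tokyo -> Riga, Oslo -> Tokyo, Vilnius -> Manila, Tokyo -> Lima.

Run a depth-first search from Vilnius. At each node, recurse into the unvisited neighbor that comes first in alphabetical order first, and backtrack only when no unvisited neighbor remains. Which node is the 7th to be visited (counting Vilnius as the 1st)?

Visit Vilnius
Vilnius → Dakar
Dakar → Bern
Bern → Lima
Lima → Kigali
Lima → Oslo
Oslo → Tokyo
Tokyo → Riga
Bern → Milan
Bern → Porto
Porto → Doha
Bern → Quito
Vilnius → Hanoi
Vilnius → Manila

Visit order: Vilnius, Dakar, Bern, Lima, Kigali, Oslo, Tokyo, Riga, Milan, Porto, Doha, Quito, Hanoi, Manila

Tokyo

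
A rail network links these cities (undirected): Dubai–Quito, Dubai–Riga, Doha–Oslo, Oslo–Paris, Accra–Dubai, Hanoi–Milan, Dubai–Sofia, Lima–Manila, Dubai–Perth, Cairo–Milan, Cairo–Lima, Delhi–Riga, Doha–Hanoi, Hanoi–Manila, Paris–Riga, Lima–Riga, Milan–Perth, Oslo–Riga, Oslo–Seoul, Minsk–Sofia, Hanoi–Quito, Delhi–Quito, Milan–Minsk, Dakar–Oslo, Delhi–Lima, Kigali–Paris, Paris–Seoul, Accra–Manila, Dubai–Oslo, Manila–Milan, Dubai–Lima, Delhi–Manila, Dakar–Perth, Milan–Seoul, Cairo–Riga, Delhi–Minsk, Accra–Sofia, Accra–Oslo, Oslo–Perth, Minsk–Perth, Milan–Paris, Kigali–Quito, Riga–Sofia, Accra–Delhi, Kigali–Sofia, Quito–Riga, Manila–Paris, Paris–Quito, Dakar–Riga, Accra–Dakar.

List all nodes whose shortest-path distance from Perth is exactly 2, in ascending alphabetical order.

Accra, Cairo, Delhi, Doha, Hanoi, Lima, Manila, Paris, Quito, Riga, Seoul, Sofia

Level 0: Perth
Level 1: Dakar, Dubai, Milan, Minsk, Oslo
Level 2: Accra, Cairo, Delhi, Doha, Hanoi, Lima, Manila, Paris, Quito, Riga, Seoul, Sofia
Level 3: Kigali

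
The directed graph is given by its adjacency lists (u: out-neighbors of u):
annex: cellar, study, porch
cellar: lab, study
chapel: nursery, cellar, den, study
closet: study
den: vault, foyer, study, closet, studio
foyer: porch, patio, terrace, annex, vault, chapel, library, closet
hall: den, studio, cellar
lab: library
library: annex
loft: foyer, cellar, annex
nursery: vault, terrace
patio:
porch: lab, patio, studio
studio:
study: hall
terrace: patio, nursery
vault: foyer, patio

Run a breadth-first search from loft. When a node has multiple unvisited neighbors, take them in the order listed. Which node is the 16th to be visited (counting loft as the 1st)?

den

Visit loft; enqueue foyer, cellar, annex → queue [foyer, cellar, annex]
Visit foyer; enqueue porch, patio, terrace, vault, chapel, library, closet → queue [cellar, annex, porch, patio, terrace, vault, chapel, library, closet]
Visit cellar; enqueue lab, study → queue [annex, porch, patio, terrace, vault, chapel, library, closet, lab, study]
Visit annex → queue [porch, patio, terrace, vault, chapel, library, closet, lab, study]
Visit porch; enqueue studio → queue [patio, terrace, vault, chapel, library, closet, lab, study, studio]
Visit patio → queue [terrace, vault, chapel, library, closet, lab, study, studio]
Visit terrace; enqueue nursery → queue [vault, chapel, library, closet, lab, study, studio, nursery]
Visit vault → queue [chapel, library, closet, lab, study, studio, nursery]
Visit chapel; enqueue den → queue [library, closet, lab, study, studio, nursery, den]
Visit library → queue [closet, lab, study, studio, nursery, den]
Visit closet → queue [lab, study, studio, nursery, den]
Visit lab → queue [study, studio, nursery, den]
Visit study; enqueue hall → queue [studio, nursery, den, hall]
Visit studio → queue [nursery, den, hall]
Visit nursery → queue [den, hall]
Visit den → queue [hall]
Visit hall → queue []

Visit order: loft, foyer, cellar, annex, porch, patio, terrace, vault, chapel, library, closet, lab, study, studio, nursery, den, hall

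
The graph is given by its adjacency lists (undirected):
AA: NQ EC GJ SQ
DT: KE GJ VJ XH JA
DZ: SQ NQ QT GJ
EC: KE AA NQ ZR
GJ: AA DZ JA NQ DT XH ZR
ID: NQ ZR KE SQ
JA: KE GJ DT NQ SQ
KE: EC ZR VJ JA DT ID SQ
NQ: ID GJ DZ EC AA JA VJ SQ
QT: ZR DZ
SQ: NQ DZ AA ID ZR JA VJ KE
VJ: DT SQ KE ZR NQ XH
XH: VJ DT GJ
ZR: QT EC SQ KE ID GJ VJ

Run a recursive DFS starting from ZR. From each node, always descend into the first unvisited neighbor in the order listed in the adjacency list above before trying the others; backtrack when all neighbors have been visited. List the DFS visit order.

ZR, QT, DZ, SQ, NQ, ID, KE, EC, AA, GJ, JA, DT, VJ, XH

Visit ZR
ZR → QT
QT → DZ
DZ → SQ
SQ → NQ
NQ → ID
ID → KE
KE → EC
EC → AA
AA → GJ
GJ → JA
JA → DT
DT → VJ
VJ → XH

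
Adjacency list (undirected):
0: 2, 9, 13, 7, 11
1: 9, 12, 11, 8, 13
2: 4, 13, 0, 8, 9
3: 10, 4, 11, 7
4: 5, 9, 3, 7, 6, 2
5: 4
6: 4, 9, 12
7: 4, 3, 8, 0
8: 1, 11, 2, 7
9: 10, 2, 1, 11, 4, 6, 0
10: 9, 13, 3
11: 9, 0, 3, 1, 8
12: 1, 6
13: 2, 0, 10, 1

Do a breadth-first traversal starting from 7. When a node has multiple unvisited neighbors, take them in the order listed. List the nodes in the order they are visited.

7 4 3 8 0 5 9 6 2 10 11 1 13 12

Visit 7; enqueue 4, 3, 8, 0 → queue [4, 3, 8, 0]
Visit 4; enqueue 5, 9, 6, 2 → queue [3, 8, 0, 5, 9, 6, 2]
Visit 3; enqueue 10, 11 → queue [8, 0, 5, 9, 6, 2, 10, 11]
Visit 8; enqueue 1 → queue [0, 5, 9, 6, 2, 10, 11, 1]
Visit 0; enqueue 13 → queue [5, 9, 6, 2, 10, 11, 1, 13]
Visit 5 → queue [9, 6, 2, 10, 11, 1, 13]
Visit 9 → queue [6, 2, 10, 11, 1, 13]
Visit 6; enqueue 12 → queue [2, 10, 11, 1, 13, 12]
Visit 2 → queue [10, 11, 1, 13, 12]
Visit 10 → queue [11, 1, 13, 12]
Visit 11 → queue [1, 13, 12]
Visit 1 → queue [13, 12]
Visit 13 → queue [12]
Visit 12 → queue []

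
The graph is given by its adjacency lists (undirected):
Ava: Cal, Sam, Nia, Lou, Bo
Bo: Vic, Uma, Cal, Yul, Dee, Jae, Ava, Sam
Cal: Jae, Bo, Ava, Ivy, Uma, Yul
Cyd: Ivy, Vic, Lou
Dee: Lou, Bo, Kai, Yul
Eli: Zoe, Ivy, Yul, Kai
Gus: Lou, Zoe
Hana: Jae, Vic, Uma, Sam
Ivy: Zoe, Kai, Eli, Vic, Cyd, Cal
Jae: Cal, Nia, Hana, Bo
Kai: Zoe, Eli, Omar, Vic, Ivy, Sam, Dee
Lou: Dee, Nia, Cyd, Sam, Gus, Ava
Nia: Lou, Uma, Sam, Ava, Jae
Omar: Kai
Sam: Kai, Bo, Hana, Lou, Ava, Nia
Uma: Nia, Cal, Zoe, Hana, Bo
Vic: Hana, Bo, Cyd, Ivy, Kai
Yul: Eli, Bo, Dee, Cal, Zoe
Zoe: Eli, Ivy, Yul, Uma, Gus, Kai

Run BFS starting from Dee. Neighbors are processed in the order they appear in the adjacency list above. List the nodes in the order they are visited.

Visit Dee; enqueue Lou, Bo, Kai, Yul → queue [Lou, Bo, Kai, Yul]
Visit Lou; enqueue Nia, Cyd, Sam, Gus, Ava → queue [Bo, Kai, Yul, Nia, Cyd, Sam, Gus, Ava]
Visit Bo; enqueue Vic, Uma, Cal, Jae → queue [Kai, Yul, Nia, Cyd, Sam, Gus, Ava, Vic, Uma, Cal, Jae]
Visit Kai; enqueue Zoe, Eli, Omar, Ivy → queue [Yul, Nia, Cyd, Sam, Gus, Ava, Vic, Uma, Cal, Jae, Zoe, Eli, Omar, Ivy]
Visit Yul → queue [Nia, Cyd, Sam, Gus, Ava, Vic, Uma, Cal, Jae, Zoe, Eli, Omar, Ivy]
Visit Nia → queue [Cyd, Sam, Gus, Ava, Vic, Uma, Cal, Jae, Zoe, Eli, Omar, Ivy]
Visit Cyd → queue [Sam, Gus, Ava, Vic, Uma, Cal, Jae, Zoe, Eli, Omar, Ivy]
Visit Sam; enqueue Hana → queue [Gus, Ava, Vic, Uma, Cal, Jae, Zoe, Eli, Omar, Ivy, Hana]
Visit Gus → queue [Ava, Vic, Uma, Cal, Jae, Zoe, Eli, Omar, Ivy, Hana]
Visit Ava → queue [Vic, Uma, Cal, Jae, Zoe, Eli, Omar, Ivy, Hana]
Visit Vic → queue [Uma, Cal, Jae, Zoe, Eli, Omar, Ivy, Hana]
Visit Uma → queue [Cal, Jae, Zoe, Eli, Omar, Ivy, Hana]
Visit Cal → queue [Jae, Zoe, Eli, Omar, Ivy, Hana]
Visit Jae → queue [Zoe, Eli, Omar, Ivy, Hana]
Visit Zoe → queue [Eli, Omar, Ivy, Hana]
Visit Eli → queue [Omar, Ivy, Hana]
Visit Omar → queue [Ivy, Hana]
Visit Ivy → queue [Hana]
Visit Hana → queue []

Dee Lou Bo Kai Yul Nia Cyd Sam Gus Ava Vic Uma Cal Jae Zoe Eli Omar Ivy Hana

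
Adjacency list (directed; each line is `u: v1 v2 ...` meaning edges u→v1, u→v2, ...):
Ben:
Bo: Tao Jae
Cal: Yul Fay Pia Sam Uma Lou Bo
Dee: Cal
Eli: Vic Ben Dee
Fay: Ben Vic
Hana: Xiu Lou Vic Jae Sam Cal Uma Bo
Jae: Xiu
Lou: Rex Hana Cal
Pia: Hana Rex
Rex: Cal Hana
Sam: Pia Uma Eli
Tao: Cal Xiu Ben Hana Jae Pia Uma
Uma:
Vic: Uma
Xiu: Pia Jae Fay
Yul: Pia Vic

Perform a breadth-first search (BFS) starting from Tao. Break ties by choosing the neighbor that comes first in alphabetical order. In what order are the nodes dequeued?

Tao -> Ben -> Cal -> Hana -> Jae -> Pia -> Uma -> Xiu -> Bo -> Fay -> Lou -> Sam -> Yul -> Vic -> Rex -> Eli -> Dee

Visit Tao; enqueue Ben, Cal, Hana, Jae, Pia, Uma, Xiu → queue [Ben, Cal, Hana, Jae, Pia, Uma, Xiu]
Visit Ben → queue [Cal, Hana, Jae, Pia, Uma, Xiu]
Visit Cal; enqueue Bo, Fay, Lou, Sam, Yul → queue [Hana, Jae, Pia, Uma, Xiu, Bo, Fay, Lou, Sam, Yul]
Visit Hana; enqueue Vic → queue [Jae, Pia, Uma, Xiu, Bo, Fay, Lou, Sam, Yul, Vic]
Visit Jae → queue [Pia, Uma, Xiu, Bo, Fay, Lou, Sam, Yul, Vic]
Visit Pia; enqueue Rex → queue [Uma, Xiu, Bo, Fay, Lou, Sam, Yul, Vic, Rex]
Visit Uma → queue [Xiu, Bo, Fay, Lou, Sam, Yul, Vic, Rex]
Visit Xiu → queue [Bo, Fay, Lou, Sam, Yul, Vic, Rex]
Visit Bo → queue [Fay, Lou, Sam, Yul, Vic, Rex]
Visit Fay → queue [Lou, Sam, Yul, Vic, Rex]
Visit Lou → queue [Sam, Yul, Vic, Rex]
Visit Sam; enqueue Eli → queue [Yul, Vic, Rex, Eli]
Visit Yul → queue [Vic, Rex, Eli]
Visit Vic → queue [Rex, Eli]
Visit Rex → queue [Eli]
Visit Eli; enqueue Dee → queue [Dee]
Visit Dee → queue []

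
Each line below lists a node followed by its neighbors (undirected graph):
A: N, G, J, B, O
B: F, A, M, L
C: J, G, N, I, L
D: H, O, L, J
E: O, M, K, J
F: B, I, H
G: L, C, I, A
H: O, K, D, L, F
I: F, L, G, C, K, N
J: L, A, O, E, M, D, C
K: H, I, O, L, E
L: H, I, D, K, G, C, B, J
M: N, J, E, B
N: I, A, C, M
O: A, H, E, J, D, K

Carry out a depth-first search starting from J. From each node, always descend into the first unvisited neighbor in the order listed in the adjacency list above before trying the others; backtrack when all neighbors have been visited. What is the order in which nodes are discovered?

J -> L -> H -> O -> A -> N -> I -> F -> B -> M -> E -> K -> G -> C -> D

Visit J
J → L
L → H
H → O
O → A
A → N
N → I
I → F
F → B
B → M
M → E
E → K
I → G
G → C
O → D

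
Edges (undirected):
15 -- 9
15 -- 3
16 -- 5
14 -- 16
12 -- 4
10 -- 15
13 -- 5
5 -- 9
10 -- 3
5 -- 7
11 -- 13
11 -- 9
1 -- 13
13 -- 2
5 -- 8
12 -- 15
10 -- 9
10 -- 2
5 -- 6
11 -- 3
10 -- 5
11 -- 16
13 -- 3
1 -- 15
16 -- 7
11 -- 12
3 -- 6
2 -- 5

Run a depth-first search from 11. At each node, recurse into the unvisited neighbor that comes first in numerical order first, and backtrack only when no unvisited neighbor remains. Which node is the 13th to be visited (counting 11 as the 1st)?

7

Visit 11
11 → 3
3 → 6
6 → 5
5 → 2
2 → 10
10 → 9
9 → 15
15 → 1
1 → 13
15 → 12
12 → 4
5 → 7
7 → 16
16 → 14
5 → 8

Visit order: 11, 3, 6, 5, 2, 10, 9, 15, 1, 13, 12, 4, 7, 16, 14, 8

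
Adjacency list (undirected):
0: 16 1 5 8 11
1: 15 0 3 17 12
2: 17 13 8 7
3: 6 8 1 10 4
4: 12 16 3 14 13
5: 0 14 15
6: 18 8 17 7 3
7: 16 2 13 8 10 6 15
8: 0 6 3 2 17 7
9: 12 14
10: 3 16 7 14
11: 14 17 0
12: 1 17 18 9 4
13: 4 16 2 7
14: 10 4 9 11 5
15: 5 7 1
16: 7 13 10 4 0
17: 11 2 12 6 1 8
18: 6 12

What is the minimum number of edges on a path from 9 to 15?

Level 0: 9
Level 1: 12, 14
Level 2: 1, 4, 5, 10, 11, 17, 18
Level 3: 0, 2, 3, 6, 7, 8, 13, 15, 16
15 first appears at level 3.

3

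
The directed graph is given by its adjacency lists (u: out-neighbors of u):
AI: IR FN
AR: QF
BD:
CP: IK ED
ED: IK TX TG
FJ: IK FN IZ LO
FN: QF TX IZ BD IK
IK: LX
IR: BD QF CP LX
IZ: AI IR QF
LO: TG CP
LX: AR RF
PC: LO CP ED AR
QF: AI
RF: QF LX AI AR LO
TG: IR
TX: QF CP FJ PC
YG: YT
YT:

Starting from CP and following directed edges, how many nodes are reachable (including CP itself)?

BFS from CP visits: CP, IK, ED, LX, TX, TG, AR, RF, QF, FJ, PC, IR, AI, LO, FN, IZ, BD
Reachable nodes: 17 of 19 total.

17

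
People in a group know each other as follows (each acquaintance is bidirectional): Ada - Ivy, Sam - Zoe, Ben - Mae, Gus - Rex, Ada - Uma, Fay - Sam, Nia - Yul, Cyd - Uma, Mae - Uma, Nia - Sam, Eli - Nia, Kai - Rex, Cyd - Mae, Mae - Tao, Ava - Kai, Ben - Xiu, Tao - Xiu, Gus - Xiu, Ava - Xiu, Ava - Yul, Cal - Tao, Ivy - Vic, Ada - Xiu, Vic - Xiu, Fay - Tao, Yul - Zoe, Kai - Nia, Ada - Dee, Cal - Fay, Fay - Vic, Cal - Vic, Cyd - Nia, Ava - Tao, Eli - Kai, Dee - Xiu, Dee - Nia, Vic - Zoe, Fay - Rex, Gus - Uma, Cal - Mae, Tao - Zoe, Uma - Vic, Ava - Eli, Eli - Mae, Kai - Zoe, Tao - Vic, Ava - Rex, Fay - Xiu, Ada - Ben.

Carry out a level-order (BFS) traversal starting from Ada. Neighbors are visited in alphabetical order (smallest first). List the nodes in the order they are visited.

Ada, Ben, Dee, Ivy, Uma, Xiu, Mae, Nia, Vic, Cyd, Gus, Ava, Fay, Tao, Cal, Eli, Kai, Sam, Yul, Zoe, Rex

Visit Ada; enqueue Ben, Dee, Ivy, Uma, Xiu → queue [Ben, Dee, Ivy, Uma, Xiu]
Visit Ben; enqueue Mae → queue [Dee, Ivy, Uma, Xiu, Mae]
Visit Dee; enqueue Nia → queue [Ivy, Uma, Xiu, Mae, Nia]
Visit Ivy; enqueue Vic → queue [Uma, Xiu, Mae, Nia, Vic]
Visit Uma; enqueue Cyd, Gus → queue [Xiu, Mae, Nia, Vic, Cyd, Gus]
Visit Xiu; enqueue Ava, Fay, Tao → queue [Mae, Nia, Vic, Cyd, Gus, Ava, Fay, Tao]
Visit Mae; enqueue Cal, Eli → queue [Nia, Vic, Cyd, Gus, Ava, Fay, Tao, Cal, Eli]
Visit Nia; enqueue Kai, Sam, Yul → queue [Vic, Cyd, Gus, Ava, Fay, Tao, Cal, Eli, Kai, Sam, Yul]
Visit Vic; enqueue Zoe → queue [Cyd, Gus, Ava, Fay, Tao, Cal, Eli, Kai, Sam, Yul, Zoe]
Visit Cyd → queue [Gus, Ava, Fay, Tao, Cal, Eli, Kai, Sam, Yul, Zoe]
Visit Gus; enqueue Rex → queue [Ava, Fay, Tao, Cal, Eli, Kai, Sam, Yul, Zoe, Rex]
Visit Ava → queue [Fay, Tao, Cal, Eli, Kai, Sam, Yul, Zoe, Rex]
Visit Fay → queue [Tao, Cal, Eli, Kai, Sam, Yul, Zoe, Rex]
Visit Tao → queue [Cal, Eli, Kai, Sam, Yul, Zoe, Rex]
Visit Cal → queue [Eli, Kai, Sam, Yul, Zoe, Rex]
Visit Eli → queue [Kai, Sam, Yul, Zoe, Rex]
Visit Kai → queue [Sam, Yul, Zoe, Rex]
Visit Sam → queue [Yul, Zoe, Rex]
Visit Yul → queue [Zoe, Rex]
Visit Zoe → queue [Rex]
Visit Rex → queue []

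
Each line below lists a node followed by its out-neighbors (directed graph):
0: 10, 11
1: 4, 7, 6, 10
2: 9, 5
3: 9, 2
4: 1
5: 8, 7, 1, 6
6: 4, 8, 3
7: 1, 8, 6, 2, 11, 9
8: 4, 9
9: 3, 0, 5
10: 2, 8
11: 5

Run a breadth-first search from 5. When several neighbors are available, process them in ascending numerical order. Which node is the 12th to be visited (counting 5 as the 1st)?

Visit 5; enqueue 1, 6, 7, 8 → queue [1, 6, 7, 8]
Visit 1; enqueue 4, 10 → queue [6, 7, 8, 4, 10]
Visit 6; enqueue 3 → queue [7, 8, 4, 10, 3]
Visit 7; enqueue 2, 9, 11 → queue [8, 4, 10, 3, 2, 9, 11]
Visit 8 → queue [4, 10, 3, 2, 9, 11]
Visit 4 → queue [10, 3, 2, 9, 11]
Visit 10 → queue [3, 2, 9, 11]
Visit 3 → queue [2, 9, 11]
Visit 2 → queue [9, 11]
Visit 9; enqueue 0 → queue [11, 0]
Visit 11 → queue [0]
Visit 0 → queue []

Visit order: 5, 1, 6, 7, 8, 4, 10, 3, 2, 9, 11, 0

0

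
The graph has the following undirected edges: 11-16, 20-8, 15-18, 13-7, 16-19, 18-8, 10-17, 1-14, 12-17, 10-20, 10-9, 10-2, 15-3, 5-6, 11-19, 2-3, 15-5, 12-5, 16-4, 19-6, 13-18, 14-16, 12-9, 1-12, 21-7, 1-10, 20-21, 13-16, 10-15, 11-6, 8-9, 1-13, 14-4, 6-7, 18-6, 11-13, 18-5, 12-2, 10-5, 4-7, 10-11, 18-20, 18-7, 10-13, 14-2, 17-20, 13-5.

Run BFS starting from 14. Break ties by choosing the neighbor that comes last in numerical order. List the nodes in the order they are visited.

Visit 14; enqueue 16, 4, 2, 1 → queue [16, 4, 2, 1]
Visit 16; enqueue 19, 13, 11 → queue [4, 2, 1, 19, 13, 11]
Visit 4; enqueue 7 → queue [2, 1, 19, 13, 11, 7]
Visit 2; enqueue 12, 10, 3 → queue [1, 19, 13, 11, 7, 12, 10, 3]
Visit 1 → queue [19, 13, 11, 7, 12, 10, 3]
Visit 19; enqueue 6 → queue [13, 11, 7, 12, 10, 3, 6]
Visit 13; enqueue 18, 5 → queue [11, 7, 12, 10, 3, 6, 18, 5]
Visit 11 → queue [7, 12, 10, 3, 6, 18, 5]
Visit 7; enqueue 21 → queue [12, 10, 3, 6, 18, 5, 21]
Visit 12; enqueue 17, 9 → queue [10, 3, 6, 18, 5, 21, 17, 9]
Visit 10; enqueue 20, 15 → queue [3, 6, 18, 5, 21, 17, 9, 20, 15]
Visit 3 → queue [6, 18, 5, 21, 17, 9, 20, 15]
Visit 6 → queue [18, 5, 21, 17, 9, 20, 15]
Visit 18; enqueue 8 → queue [5, 21, 17, 9, 20, 15, 8]
Visit 5 → queue [21, 17, 9, 20, 15, 8]
Visit 21 → queue [17, 9, 20, 15, 8]
Visit 17 → queue [9, 20, 15, 8]
Visit 9 → queue [20, 15, 8]
Visit 20 → queue [15, 8]
Visit 15 → queue [8]
Visit 8 → queue []

14 → 16 → 4 → 2 → 1 → 19 → 13 → 11 → 7 → 12 → 10 → 3 → 6 → 18 → 5 → 21 → 17 → 9 → 20 → 15 → 8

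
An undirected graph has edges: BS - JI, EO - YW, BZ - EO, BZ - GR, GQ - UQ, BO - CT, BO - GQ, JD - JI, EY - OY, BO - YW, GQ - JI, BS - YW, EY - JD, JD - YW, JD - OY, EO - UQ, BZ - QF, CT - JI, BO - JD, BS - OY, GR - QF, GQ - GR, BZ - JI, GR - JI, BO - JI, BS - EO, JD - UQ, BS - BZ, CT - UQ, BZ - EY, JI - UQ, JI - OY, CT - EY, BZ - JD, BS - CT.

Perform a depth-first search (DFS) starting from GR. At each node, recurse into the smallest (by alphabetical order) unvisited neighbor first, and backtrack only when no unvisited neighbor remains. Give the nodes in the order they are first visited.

GR BZ BS CT BO GQ JI JD EY OY UQ EO YW QF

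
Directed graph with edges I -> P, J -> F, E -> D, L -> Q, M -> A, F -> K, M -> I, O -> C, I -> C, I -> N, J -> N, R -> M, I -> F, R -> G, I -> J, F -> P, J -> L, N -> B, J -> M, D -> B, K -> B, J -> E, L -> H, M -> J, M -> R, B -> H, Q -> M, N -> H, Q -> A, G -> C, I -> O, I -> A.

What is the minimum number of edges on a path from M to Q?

3

Level 0: M
Level 1: A, I, J, R
Level 2: C, E, F, G, L, N, O, P
Level 3: B, D, H, K, Q
Q first appears at level 3.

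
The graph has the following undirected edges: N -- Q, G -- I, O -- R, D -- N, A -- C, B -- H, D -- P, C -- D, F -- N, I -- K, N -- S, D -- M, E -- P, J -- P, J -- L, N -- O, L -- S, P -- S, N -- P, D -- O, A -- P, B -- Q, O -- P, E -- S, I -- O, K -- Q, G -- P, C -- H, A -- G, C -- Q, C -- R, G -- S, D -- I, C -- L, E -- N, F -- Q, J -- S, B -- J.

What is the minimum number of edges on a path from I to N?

2

Level 0: I
Level 1: D, G, K, O
Level 2: A, C, M, N, P, Q, R, S
Level 3: B, E, F, H, J, L
N first appears at level 2.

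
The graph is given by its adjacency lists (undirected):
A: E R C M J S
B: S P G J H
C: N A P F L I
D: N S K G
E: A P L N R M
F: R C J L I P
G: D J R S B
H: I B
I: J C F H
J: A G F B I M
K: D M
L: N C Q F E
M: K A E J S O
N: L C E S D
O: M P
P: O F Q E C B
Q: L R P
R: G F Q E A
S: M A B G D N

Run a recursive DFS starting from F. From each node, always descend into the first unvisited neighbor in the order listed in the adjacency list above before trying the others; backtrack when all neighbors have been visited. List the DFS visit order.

F R G D N L C A E P O M K J B S H I Q

Visit F
F → R
R → G
G → D
D → N
N → L
L → C
C → A
A → E
E → P
P → O
O → M
M → K
M → J
J → B
B → S
B → H
H → I
P → Q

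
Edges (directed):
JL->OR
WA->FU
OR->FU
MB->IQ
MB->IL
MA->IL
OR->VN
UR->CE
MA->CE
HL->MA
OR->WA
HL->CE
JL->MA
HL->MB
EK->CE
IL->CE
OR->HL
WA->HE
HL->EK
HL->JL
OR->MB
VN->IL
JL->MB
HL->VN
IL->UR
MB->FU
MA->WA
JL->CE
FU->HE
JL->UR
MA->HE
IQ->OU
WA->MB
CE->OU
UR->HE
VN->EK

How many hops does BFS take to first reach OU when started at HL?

Level 0: HL
Level 1: CE, EK, JL, MA, MB, VN
Level 2: FU, HE, IL, IQ, OR, OU, UR, WA
OU first appears at level 2.

2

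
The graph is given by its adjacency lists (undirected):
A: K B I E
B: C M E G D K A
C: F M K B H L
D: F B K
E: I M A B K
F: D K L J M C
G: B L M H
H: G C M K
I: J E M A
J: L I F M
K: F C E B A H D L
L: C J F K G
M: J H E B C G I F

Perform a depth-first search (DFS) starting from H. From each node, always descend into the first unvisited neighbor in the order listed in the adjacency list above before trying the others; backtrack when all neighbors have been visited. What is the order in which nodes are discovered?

H G B C F D K E I J L M A

Visit H
H → G
G → B
B → C
C → F
F → D
D → K
K → E
E → I
I → J
J → L
J → M
I → A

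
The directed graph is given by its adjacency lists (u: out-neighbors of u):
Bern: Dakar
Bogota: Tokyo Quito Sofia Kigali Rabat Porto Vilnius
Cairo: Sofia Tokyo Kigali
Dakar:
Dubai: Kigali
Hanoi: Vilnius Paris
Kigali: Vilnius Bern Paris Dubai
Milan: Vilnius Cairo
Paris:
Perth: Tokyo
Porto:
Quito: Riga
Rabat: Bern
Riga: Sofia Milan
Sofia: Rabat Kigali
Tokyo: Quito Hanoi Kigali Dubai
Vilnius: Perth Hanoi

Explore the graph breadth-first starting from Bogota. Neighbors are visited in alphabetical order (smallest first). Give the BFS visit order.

Visit Bogota; enqueue Kigali, Porto, Quito, Rabat, Sofia, Tokyo, Vilnius → queue [Kigali, Porto, Quito, Rabat, Sofia, Tokyo, Vilnius]
Visit Kigali; enqueue Bern, Dubai, Paris → queue [Porto, Quito, Rabat, Sofia, Tokyo, Vilnius, Bern, Dubai, Paris]
Visit Porto → queue [Quito, Rabat, Sofia, Tokyo, Vilnius, Bern, Dubai, Paris]
Visit Quito; enqueue Riga → queue [Rabat, Sofia, Tokyo, Vilnius, Bern, Dubai, Paris, Riga]
Visit Rabat → queue [Sofia, Tokyo, Vilnius, Bern, Dubai, Paris, Riga]
Visit Sofia → queue [Tokyo, Vilnius, Bern, Dubai, Paris, Riga]
Visit Tokyo; enqueue Hanoi → queue [Vilnius, Bern, Dubai, Paris, Riga, Hanoi]
Visit Vilnius; enqueue Perth → queue [Bern, Dubai, Paris, Riga, Hanoi, Perth]
Visit Bern; enqueue Dakar → queue [Dubai, Paris, Riga, Hanoi, Perth, Dakar]
Visit Dubai → queue [Paris, Riga, Hanoi, Perth, Dakar]
Visit Paris → queue [Riga, Hanoi, Perth, Dakar]
Visit Riga; enqueue Milan → queue [Hanoi, Perth, Dakar, Milan]
Visit Hanoi → queue [Perth, Dakar, Milan]
Visit Perth → queue [Dakar, Milan]
Visit Dakar → queue [Milan]
Visit Milan; enqueue Cairo → queue [Cairo]
Visit Cairo → queue []

Bogota → Kigali → Porto → Quito → Rabat → Sofia → Tokyo → Vilnius → Bern → Dubai → Paris → Riga → Hanoi → Perth → Dakar → Milan → Cairo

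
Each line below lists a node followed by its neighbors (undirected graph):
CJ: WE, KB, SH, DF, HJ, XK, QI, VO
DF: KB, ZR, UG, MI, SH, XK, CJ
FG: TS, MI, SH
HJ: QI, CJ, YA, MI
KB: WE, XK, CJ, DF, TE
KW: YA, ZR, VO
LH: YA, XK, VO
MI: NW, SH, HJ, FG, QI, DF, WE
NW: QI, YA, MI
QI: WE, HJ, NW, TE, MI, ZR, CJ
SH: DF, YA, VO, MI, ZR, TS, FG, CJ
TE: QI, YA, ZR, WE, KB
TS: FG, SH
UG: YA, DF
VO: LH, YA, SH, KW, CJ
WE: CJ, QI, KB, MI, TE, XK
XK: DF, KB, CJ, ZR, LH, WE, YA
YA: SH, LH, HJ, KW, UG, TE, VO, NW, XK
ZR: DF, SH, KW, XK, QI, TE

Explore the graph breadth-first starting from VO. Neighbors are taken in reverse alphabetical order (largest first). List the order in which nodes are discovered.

Visit VO; enqueue YA, SH, LH, KW, CJ → queue [YA, SH, LH, KW, CJ]
Visit YA; enqueue XK, UG, TE, NW, HJ → queue [SH, LH, KW, CJ, XK, UG, TE, NW, HJ]
Visit SH; enqueue ZR, TS, MI, FG, DF → queue [LH, KW, CJ, XK, UG, TE, NW, HJ, ZR, TS, MI, FG, DF]
Visit LH → queue [KW, CJ, XK, UG, TE, NW, HJ, ZR, TS, MI, FG, DF]
Visit KW → queue [CJ, XK, UG, TE, NW, HJ, ZR, TS, MI, FG, DF]
Visit CJ; enqueue WE, QI, KB → queue [XK, UG, TE, NW, HJ, ZR, TS, MI, FG, DF, WE, QI, KB]
Visit XK → queue [UG, TE, NW, HJ, ZR, TS, MI, FG, DF, WE, QI, KB]
Visit UG → queue [TE, NW, HJ, ZR, TS, MI, FG, DF, WE, QI, KB]
Visit TE → queue [NW, HJ, ZR, TS, MI, FG, DF, WE, QI, KB]
Visit NW → queue [HJ, ZR, TS, MI, FG, DF, WE, QI, KB]
Visit HJ → queue [ZR, TS, MI, FG, DF, WE, QI, KB]
Visit ZR → queue [TS, MI, FG, DF, WE, QI, KB]
Visit TS → queue [MI, FG, DF, WE, QI, KB]
Visit MI → queue [FG, DF, WE, QI, KB]
Visit FG → queue [DF, WE, QI, KB]
Visit DF → queue [WE, QI, KB]
Visit WE → queue [QI, KB]
Visit QI → queue [KB]
Visit KB → queue []

VO → YA → SH → LH → KW → CJ → XK → UG → TE → NW → HJ → ZR → TS → MI → FG → DF → WE → QI → KB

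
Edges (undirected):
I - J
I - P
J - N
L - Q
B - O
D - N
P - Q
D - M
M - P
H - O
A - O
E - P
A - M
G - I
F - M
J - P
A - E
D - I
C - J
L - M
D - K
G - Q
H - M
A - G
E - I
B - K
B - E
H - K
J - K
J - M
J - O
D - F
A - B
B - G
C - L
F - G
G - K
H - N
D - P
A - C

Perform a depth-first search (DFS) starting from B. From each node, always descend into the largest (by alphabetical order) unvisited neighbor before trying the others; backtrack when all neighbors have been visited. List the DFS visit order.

B, O, J, P, Q, L, M, H, N, D, K, G, I, E, A, C, F

Visit B
B → O
O → J
J → P
P → Q
Q → L
L → M
M → H
H → N
N → D
D → K
K → G
G → I
I → E
E → A
A → C
G → F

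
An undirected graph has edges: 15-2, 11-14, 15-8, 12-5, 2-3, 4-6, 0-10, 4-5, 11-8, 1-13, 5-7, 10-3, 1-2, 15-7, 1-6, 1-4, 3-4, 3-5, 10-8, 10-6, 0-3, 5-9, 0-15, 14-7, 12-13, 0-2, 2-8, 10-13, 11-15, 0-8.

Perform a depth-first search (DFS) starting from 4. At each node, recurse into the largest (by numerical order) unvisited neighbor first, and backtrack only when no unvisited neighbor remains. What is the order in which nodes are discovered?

4, 6, 10, 13, 12, 5, 9, 7, 15, 11, 14, 8, 2, 3, 0, 1

Visit 4
4 → 6
6 → 10
10 → 13
13 → 12
12 → 5
5 → 9
5 → 7
7 → 15
15 → 11
11 → 14
11 → 8
8 → 2
2 → 3
3 → 0
2 → 1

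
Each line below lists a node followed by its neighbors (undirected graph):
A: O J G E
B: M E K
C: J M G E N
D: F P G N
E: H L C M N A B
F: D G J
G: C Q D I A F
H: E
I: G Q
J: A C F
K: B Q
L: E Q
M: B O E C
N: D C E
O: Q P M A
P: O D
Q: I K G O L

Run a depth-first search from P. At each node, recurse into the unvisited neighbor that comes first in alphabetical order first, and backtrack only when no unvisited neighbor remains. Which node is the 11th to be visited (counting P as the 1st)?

L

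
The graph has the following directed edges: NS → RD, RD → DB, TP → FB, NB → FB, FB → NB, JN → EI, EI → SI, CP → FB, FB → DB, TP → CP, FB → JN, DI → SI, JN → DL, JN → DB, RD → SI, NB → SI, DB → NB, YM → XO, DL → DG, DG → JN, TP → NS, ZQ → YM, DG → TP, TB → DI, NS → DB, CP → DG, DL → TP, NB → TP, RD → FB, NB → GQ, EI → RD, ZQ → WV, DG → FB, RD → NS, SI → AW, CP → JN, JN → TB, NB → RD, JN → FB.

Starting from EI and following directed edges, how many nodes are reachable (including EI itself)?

16

BFS from EI visits: EI, SI, RD, AW, NS, FB, DB, NB, JN, TP, GQ, TB, DL, CP, DI, DG
Reachable nodes: 16 of 20 total.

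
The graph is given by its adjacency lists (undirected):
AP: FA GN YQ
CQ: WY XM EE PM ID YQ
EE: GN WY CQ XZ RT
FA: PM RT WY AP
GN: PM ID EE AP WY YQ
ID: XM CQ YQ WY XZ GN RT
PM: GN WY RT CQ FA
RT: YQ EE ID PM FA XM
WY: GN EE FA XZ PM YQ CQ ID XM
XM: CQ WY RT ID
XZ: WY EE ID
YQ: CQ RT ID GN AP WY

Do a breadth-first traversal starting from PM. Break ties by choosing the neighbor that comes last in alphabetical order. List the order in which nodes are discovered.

Visit PM; enqueue WY, RT, GN, FA, CQ → queue [WY, RT, GN, FA, CQ]
Visit WY; enqueue YQ, XZ, XM, ID, EE → queue [RT, GN, FA, CQ, YQ, XZ, XM, ID, EE]
Visit RT → queue [GN, FA, CQ, YQ, XZ, XM, ID, EE]
Visit GN; enqueue AP → queue [FA, CQ, YQ, XZ, XM, ID, EE, AP]
Visit FA → queue [CQ, YQ, XZ, XM, ID, EE, AP]
Visit CQ → queue [YQ, XZ, XM, ID, EE, AP]
Visit YQ → queue [XZ, XM, ID, EE, AP]
Visit XZ → queue [XM, ID, EE, AP]
Visit XM → queue [ID, EE, AP]
Visit ID → queue [EE, AP]
Visit EE → queue [AP]
Visit AP → queue []

PM, WY, RT, GN, FA, CQ, YQ, XZ, XM, ID, EE, AP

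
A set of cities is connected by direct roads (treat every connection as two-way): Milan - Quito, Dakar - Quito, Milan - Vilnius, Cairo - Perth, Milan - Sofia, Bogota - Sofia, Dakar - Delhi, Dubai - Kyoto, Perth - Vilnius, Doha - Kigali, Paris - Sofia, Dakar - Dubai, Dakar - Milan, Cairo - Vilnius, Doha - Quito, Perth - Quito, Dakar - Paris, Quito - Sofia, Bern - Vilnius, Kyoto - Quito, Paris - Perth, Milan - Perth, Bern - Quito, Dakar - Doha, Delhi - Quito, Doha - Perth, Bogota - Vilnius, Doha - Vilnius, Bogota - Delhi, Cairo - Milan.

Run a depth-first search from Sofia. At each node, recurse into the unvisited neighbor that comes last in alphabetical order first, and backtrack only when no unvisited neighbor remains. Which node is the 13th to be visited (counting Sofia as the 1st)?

Visit Sofia
Sofia → Quito
Quito → Perth
Perth → Vilnius
Vilnius → Milan
Milan → Dakar
Dakar → Paris
Dakar → Dubai
Dubai → Kyoto
Dakar → Doha
Doha → Kigali
Dakar → Delhi
Delhi → Bogota
Milan → Cairo
Vilnius → Bern

Visit order: Sofia, Quito, Perth, Vilnius, Milan, Dakar, Paris, Dubai, Kyoto, Doha, Kigali, Delhi, Bogota, Cairo, Bern

Bogota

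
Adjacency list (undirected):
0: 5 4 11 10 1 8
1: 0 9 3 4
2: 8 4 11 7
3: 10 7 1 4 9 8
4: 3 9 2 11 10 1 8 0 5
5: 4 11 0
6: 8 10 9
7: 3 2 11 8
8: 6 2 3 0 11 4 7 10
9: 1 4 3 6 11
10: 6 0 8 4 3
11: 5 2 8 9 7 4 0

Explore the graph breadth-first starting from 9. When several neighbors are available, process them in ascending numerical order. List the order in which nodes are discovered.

9 -> 1 -> 3 -> 4 -> 6 -> 11 -> 0 -> 7 -> 8 -> 10 -> 2 -> 5

Visit 9; enqueue 1, 3, 4, 6, 11 → queue [1, 3, 4, 6, 11]
Visit 1; enqueue 0 → queue [3, 4, 6, 11, 0]
Visit 3; enqueue 7, 8, 10 → queue [4, 6, 11, 0, 7, 8, 10]
Visit 4; enqueue 2, 5 → queue [6, 11, 0, 7, 8, 10, 2, 5]
Visit 6 → queue [11, 0, 7, 8, 10, 2, 5]
Visit 11 → queue [0, 7, 8, 10, 2, 5]
Visit 0 → queue [7, 8, 10, 2, 5]
Visit 7 → queue [8, 10, 2, 5]
Visit 8 → queue [10, 2, 5]
Visit 10 → queue [2, 5]
Visit 2 → queue [5]
Visit 5 → queue []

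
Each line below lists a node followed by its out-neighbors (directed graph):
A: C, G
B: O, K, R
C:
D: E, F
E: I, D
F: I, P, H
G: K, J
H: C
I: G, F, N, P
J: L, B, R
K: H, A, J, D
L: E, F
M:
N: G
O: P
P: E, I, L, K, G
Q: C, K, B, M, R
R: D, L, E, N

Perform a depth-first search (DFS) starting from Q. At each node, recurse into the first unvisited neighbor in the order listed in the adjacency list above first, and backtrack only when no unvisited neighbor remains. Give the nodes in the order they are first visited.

Visit Q
Q → C
Q → K
K → H
K → A
A → G
G → J
J → L
L → E
E → I
I → F
F → P
I → N
E → D
J → B
B → O
B → R
Q → M

Q -> C -> K -> H -> A -> G -> J -> L -> E -> I -> F -> P -> N -> D -> B -> O -> R -> M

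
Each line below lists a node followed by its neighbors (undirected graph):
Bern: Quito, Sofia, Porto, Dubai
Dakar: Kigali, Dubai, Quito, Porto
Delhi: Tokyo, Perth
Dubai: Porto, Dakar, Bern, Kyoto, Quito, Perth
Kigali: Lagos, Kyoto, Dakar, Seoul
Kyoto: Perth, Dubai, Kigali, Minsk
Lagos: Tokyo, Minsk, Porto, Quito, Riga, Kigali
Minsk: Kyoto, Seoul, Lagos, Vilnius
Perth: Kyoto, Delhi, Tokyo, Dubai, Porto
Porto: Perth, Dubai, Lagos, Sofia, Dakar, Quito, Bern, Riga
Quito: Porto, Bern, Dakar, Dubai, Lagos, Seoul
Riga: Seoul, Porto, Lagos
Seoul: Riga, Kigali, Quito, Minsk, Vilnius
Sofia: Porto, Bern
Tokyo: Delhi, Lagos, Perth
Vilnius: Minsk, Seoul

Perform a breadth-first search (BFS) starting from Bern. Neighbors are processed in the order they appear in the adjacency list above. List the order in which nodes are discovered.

Bern → Quito → Sofia → Porto → Dubai → Dakar → Lagos → Seoul → Perth → Riga → Kyoto → Kigali → Tokyo → Minsk → Vilnius → Delhi

Visit Bern; enqueue Quito, Sofia, Porto, Dubai → queue [Quito, Sofia, Porto, Dubai]
Visit Quito; enqueue Dakar, Lagos, Seoul → queue [Sofia, Porto, Dubai, Dakar, Lagos, Seoul]
Visit Sofia → queue [Porto, Dubai, Dakar, Lagos, Seoul]
Visit Porto; enqueue Perth, Riga → queue [Dubai, Dakar, Lagos, Seoul, Perth, Riga]
Visit Dubai; enqueue Kyoto → queue [Dakar, Lagos, Seoul, Perth, Riga, Kyoto]
Visit Dakar; enqueue Kigali → queue [Lagos, Seoul, Perth, Riga, Kyoto, Kigali]
Visit Lagos; enqueue Tokyo, Minsk → queue [Seoul, Perth, Riga, Kyoto, Kigali, Tokyo, Minsk]
Visit Seoul; enqueue Vilnius → queue [Perth, Riga, Kyoto, Kigali, Tokyo, Minsk, Vilnius]
Visit Perth; enqueue Delhi → queue [Riga, Kyoto, Kigali, Tokyo, Minsk, Vilnius, Delhi]
Visit Riga → queue [Kyoto, Kigali, Tokyo, Minsk, Vilnius, Delhi]
Visit Kyoto → queue [Kigali, Tokyo, Minsk, Vilnius, Delhi]
Visit Kigali → queue [Tokyo, Minsk, Vilnius, Delhi]
Visit Tokyo → queue [Minsk, Vilnius, Delhi]
Visit Minsk → queue [Vilnius, Delhi]
Visit Vilnius → queue [Delhi]
Visit Delhi → queue []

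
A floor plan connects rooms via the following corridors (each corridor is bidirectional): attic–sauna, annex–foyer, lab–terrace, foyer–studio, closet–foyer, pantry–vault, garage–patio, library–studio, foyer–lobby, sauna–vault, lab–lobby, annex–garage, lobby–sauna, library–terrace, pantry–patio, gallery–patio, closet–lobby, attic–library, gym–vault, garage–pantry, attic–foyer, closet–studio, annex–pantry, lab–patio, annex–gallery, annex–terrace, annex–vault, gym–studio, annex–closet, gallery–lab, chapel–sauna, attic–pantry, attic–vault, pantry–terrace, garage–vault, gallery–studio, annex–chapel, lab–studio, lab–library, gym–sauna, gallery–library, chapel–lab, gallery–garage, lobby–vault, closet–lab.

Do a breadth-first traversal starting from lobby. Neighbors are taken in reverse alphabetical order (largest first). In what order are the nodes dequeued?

Visit lobby; enqueue vault, sauna, lab, foyer, closet → queue [vault, sauna, lab, foyer, closet]
Visit vault; enqueue pantry, gym, garage, attic, annex → queue [sauna, lab, foyer, closet, pantry, gym, garage, attic, annex]
Visit sauna; enqueue chapel → queue [lab, foyer, closet, pantry, gym, garage, attic, annex, chapel]
Visit lab; enqueue terrace, studio, patio, library, gallery → queue [foyer, closet, pantry, gym, garage, attic, annex, chapel, terrace, studio, patio, library, gallery]
Visit foyer → queue [closet, pantry, gym, garage, attic, annex, chapel, terrace, studio, patio, library, gallery]
Visit closet → queue [pantry, gym, garage, attic, annex, chapel, terrace, studio, patio, library, gallery]
Visit pantry → queue [gym, garage, attic, annex, chapel, terrace, studio, patio, library, gallery]
Visit gym → queue [garage, attic, annex, chapel, terrace, studio, patio, library, gallery]
Visit garage → queue [attic, annex, chapel, terrace, studio, patio, library, gallery]
Visit attic → queue [annex, chapel, terrace, studio, patio, library, gallery]
Visit annex → queue [chapel, terrace, studio, patio, library, gallery]
Visit chapel → queue [terrace, studio, patio, library, gallery]
Visit terrace → queue [studio, patio, library, gallery]
Visit studio → queue [patio, library, gallery]
Visit patio → queue [library, gallery]
Visit library → queue [gallery]
Visit gallery → queue []

lobby, vault, sauna, lab, foyer, closet, pantry, gym, garage, attic, annex, chapel, terrace, studio, patio, library, gallery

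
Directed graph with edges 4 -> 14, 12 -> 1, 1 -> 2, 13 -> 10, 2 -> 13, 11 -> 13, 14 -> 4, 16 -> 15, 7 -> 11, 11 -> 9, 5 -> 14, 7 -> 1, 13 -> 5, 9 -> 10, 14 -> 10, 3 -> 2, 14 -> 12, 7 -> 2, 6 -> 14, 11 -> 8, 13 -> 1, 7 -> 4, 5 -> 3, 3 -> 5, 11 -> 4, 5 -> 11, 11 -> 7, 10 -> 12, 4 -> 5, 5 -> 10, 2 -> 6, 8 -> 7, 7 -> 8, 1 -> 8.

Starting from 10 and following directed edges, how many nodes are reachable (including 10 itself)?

14

BFS from 10 visits: 10, 12, 1, 2, 8, 6, 13, 7, 14, 5, 4, 11, 3, 9
Reachable nodes: 14 of 16 total.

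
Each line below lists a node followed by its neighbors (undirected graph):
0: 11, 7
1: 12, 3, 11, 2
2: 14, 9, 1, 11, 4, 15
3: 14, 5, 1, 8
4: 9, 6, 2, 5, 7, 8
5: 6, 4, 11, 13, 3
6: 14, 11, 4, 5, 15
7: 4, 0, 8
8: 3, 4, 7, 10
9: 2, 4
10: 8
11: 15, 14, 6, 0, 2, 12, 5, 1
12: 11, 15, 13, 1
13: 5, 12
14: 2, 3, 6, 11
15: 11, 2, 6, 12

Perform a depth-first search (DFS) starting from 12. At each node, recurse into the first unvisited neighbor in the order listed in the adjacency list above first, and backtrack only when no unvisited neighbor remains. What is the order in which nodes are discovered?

12 11 15 2 14 3 5 6 4 9 7 0 8 10 13 1

Visit 12
12 → 11
11 → 15
15 → 2
2 → 14
14 → 3
3 → 5
5 → 6
6 → 4
4 → 9
4 → 7
7 → 0
7 → 8
8 → 10
5 → 13
3 → 1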